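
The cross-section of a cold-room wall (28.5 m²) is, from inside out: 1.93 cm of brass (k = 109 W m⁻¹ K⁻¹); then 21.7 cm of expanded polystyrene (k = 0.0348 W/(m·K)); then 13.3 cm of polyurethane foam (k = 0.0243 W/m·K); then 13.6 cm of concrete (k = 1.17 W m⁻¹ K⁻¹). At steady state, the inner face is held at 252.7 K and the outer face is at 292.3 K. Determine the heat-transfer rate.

Treat each layer as a resistance in series:
  R_brass = L/(kA) = 0.0193/(109·28.5) = 6.213×10^-6 K/W
  R_expanded polystyrene = L/(kA) = 0.217/(0.0348·28.5) = 0.2188 K/W
  R_polyurethane foam = L/(kA) = 0.133/(0.0243·28.5) = 0.1920 K/W
  R_concrete = L/(kA) = 0.136/(1.17·28.5) = 0.004079 K/W
ΣR = 6.213×10^-6 + 0.2188 + 0.1920 + 0.004079 = 0.4149 K/W
Q = ΔT/ΣR = (252.7 K − 292.3 K)/0.4149 = -95.4 W
(Negative Q ⇒ heat flows inward; heat gain = 95.4 W.)

Q = 95.4 W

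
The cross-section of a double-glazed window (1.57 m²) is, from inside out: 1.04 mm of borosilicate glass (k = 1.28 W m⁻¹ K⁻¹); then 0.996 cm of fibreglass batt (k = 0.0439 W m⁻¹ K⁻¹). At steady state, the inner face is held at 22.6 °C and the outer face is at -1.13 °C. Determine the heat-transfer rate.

Q = 164 W

Treat each layer as a resistance in series:
  R_borosilicate glass = L/(kA) = 0.00104/(1.28·1.57) = 5.175×10^-4 K/W
  R_fibreglass batt = L/(kA) = 0.00996/(0.0439·1.57) = 0.1445 K/W
ΣR = 5.175×10^-4 + 0.1445 = 0.1450 K/W
Q = ΔT/ΣR = (22.6 °C − -1.13 °C)/0.1450 = 164 W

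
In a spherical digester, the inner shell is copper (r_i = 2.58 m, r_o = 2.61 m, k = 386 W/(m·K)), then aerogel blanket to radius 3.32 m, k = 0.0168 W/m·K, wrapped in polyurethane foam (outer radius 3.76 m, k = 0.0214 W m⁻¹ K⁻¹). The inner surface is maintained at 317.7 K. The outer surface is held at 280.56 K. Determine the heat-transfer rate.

Treat each layer as a resistance in series:
  R_copper = (1/2.58 − 1/2.61)/(4πk) = 0.004455/(4π·386) = 9.185×10^-7 K/W
  R_aerogel blanket = (1/2.61 − 1/3.32)/(4πk) = 0.08194/(4π·0.0168) = 0.3881 K/W
  R_polyurethane foam = (1/3.32 − 1/3.76)/(4πk) = 0.03525/(4π·0.0214) = 0.1311 K/W
ΣR = 9.185×10^-7 + 0.3881 + 0.1311 = 0.5192 K/W
Q = ΔT/ΣR = (317.7 K − 280.56 K)/0.5192 = 71.5 W

Q = 71.5 W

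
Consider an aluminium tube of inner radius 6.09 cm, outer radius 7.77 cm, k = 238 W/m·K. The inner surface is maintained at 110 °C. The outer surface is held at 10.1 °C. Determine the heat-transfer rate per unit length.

Q' = 2πk·ΔT/ln(r₂/r₁) = 2π × 238 × 99.9 / ln(0.0777/0.0609) = 6.13×10^5 W/m

Q' = 613 kW/m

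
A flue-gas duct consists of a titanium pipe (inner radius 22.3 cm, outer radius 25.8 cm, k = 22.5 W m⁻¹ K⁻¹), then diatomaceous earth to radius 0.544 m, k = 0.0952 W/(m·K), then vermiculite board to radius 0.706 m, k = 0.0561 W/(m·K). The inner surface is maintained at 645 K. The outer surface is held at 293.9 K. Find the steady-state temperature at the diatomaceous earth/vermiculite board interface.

Series thermal resistances, inner to outer:
  R'_titanium = ln(0.258/0.223)/(2πk) = 0.1458/(2π·22.5) = 0.001031 m·K/W
  R'_diatomaceous earth = ln(0.544/0.258)/(2πk) = 0.7460/(2π·0.0952) = 1.247 m·K/W
  R'_vermiculite board = ln(0.706/0.544)/(2πk) = 0.2607/(2π·0.0561) = 0.7395 m·K/W
ΣR = 0.001031 + 1.247 + 0.7395 = 1.988 m·K/W
Q' = ΔT/ΣR = (645 K − 293.9 K)/1.988 = 176.6 W/m
From the inner boundary to the diatomaceous earth/vermiculite board interface, ΣR_partial = 1.248 m·K/W.
T_interface = T_in − Q'·ΣR_partial = 645 K − (176.6)(1.248) = 425 K

T = 425 K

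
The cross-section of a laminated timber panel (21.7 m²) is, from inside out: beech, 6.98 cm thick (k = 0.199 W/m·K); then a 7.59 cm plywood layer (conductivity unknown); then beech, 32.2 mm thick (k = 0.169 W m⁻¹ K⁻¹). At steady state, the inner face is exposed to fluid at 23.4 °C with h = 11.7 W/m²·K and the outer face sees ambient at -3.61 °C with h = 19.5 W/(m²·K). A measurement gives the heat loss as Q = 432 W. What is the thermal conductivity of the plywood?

k = 0.112 W/m·K

ΣR = ΔT/Q = |23.4 − -3.61|/432 = 0.06252 K/W
Known resistances:
  R_conv,in = 1/(hA) = 1/(11.7·21.7) = 0.003939 K/W
  R_beech = L/(kA) = 0.0698/(0.199·21.7) = 0.01616 K/W
  R_beech = L/(kA) = 0.0322/(0.169·21.7) = 0.008780 K/W
  R_conv,out = 1/(hA) = 1/(19.5·21.7) = 0.002363 K/W
R_plywood = ΣR − ΣR_known = 0.06252 − 0.03124 = 0.03128 K/W
L/(kA) = 0.03128 ⇒ k = 0.0759/(0.03128·21.7) = 0.112 W/m·K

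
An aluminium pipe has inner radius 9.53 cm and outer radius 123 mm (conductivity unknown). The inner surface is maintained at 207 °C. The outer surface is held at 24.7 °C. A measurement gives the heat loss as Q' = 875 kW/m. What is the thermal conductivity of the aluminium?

ΣR = ΔT/Q' = |207 − 24.7|/8.75×10^5 = 2.083×10^-4 m·K/W
ln(r₂/r₁)/(2πk) = 2.083×10^-4 ⇒ k = 0.2552/(2π·2.083×10^-4) = 195 W/m·K

k = 195 W/m·K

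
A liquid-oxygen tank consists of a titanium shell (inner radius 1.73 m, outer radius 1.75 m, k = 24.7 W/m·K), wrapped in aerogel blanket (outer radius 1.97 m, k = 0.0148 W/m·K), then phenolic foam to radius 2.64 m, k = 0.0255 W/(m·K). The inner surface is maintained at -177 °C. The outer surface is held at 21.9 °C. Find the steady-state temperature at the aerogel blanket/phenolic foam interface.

T = -85.4 °C

Treat each layer as a resistance in series:
  R_titanium = (1/1.73 − 1/1.75)/(4πk) = 0.006606/(4π·24.7) = 2.128×10^-5 K/W
  R_aerogel blanket = (1/1.75 − 1/1.97)/(4πk) = 0.06381/(4π·0.0148) = 0.3431 K/W
  R_phenolic foam = (1/1.97 − 1/2.64)/(4πk) = 0.1288/(4π·0.0255) = 0.4020 K/W
ΣR = 2.128×10^-5 + 0.3431 + 0.4020 = 0.7451 K/W
Q = ΔT/ΣR = (-177 °C − 21.9 °C)/0.7451 = -266.9 W
From the inner boundary to the aerogel blanket/phenolic foam interface, ΣR_partial = 0.3431 K/W.
T_interface = T_in − Q·ΣR_partial = -177 °C − (-266.9)(0.3431) = -85.4 °C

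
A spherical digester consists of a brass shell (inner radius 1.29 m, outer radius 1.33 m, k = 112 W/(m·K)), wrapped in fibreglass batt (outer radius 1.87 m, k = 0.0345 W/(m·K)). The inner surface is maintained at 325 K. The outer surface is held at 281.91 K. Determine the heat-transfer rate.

Resistance network (inner→outer):
  R_brass = (1/1.29 − 1/1.33)/(4πk) = 0.02331/(4π·112) = 1.656×10^-5 K/W
  R_fibreglass batt = (1/1.33 − 1/1.87)/(4πk) = 0.2171/(4π·0.0345) = 0.5008 K/W
ΣR = 1.656×10^-5 + 0.5008 = 0.5008 K/W
Q = ΔT/ΣR = (325 K − 281.91 K)/0.5008 = 86.0 W

Q = 86.0 W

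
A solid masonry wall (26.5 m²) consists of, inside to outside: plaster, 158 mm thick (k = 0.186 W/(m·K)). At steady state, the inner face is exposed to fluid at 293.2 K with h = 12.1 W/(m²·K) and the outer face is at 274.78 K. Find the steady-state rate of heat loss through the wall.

Q = 524 W

Resistance network (inner→outer):
  R_conv,in = 1/(hA) = 1/(12.1·26.5) = 0.003119 K/W
  R_plaster = L/(kA) = 0.158/(0.186·26.5) = 0.03206 K/W
ΣR = 0.003119 + 0.03206 = 0.03518 K/W
Q = ΔT/ΣR = (293.2 K − 274.78 K)/0.03518 = 524 W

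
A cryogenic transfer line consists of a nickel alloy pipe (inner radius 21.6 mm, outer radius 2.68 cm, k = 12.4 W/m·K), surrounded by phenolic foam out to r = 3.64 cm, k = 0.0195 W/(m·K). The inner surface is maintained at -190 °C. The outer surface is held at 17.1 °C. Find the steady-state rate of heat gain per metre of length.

Q' = 82.8 W/m

Series thermal resistances, inner to outer:
  R'_nickel alloy = ln(0.0268/0.0216)/(2πk) = 0.2157/(2π·12.4) = 0.002769 m·K/W
  R'_phenolic foam = ln(0.0364/0.0268)/(2πk) = 0.3062/(2π·0.0195) = 2.499 m·K/W
ΣR = 0.002769 + 2.499 = 2.502 m·K/W
Q' = ΔT/ΣR = (-190 °C − 17.1 °C)/2.502 = -82.8 W/m
(Negative Q' ⇒ heat flows inward; heat gain = 82.8 W/m.)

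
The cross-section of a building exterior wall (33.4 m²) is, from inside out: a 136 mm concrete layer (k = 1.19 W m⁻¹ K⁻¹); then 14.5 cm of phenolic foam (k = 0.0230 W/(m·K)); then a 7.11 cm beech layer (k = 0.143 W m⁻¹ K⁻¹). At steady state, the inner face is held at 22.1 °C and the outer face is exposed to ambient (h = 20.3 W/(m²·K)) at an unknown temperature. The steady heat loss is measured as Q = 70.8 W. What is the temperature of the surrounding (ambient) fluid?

T_out = 7.34 °C

Sum the resistances:
  R_concrete = L/(kA) = 0.136/(1.19·33.4) = 0.003422 K/W
  R_phenolic foam = L/(kA) = 0.145/(0.0230·33.4) = 0.1888 K/W
  R_beech = L/(kA) = 0.0711/(0.143·33.4) = 0.01489 K/W
  R_conv,out = 1/(hA) = 1/(20.3·33.4) = 0.001475 K/W
ΣR = 0.2085 K/W
ΔT = Q·ΣR = 70.8 × 0.2085 = 14.76 K
Heat flows outward, so T_out = T_in − ΔT = 22.1 − 14.76 = 7.34 °C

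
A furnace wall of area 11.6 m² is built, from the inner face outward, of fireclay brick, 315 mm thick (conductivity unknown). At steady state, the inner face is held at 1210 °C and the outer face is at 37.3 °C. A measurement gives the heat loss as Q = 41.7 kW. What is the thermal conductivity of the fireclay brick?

ΣR = ΔT/Q = |1210 − 37.3|/41700 = 0.02812 K/W
L/(kA) = 0.02812 ⇒ k = 0.315/(0.02812·11.6) = 0.966 W/m·K

k = 0.966 W/m·K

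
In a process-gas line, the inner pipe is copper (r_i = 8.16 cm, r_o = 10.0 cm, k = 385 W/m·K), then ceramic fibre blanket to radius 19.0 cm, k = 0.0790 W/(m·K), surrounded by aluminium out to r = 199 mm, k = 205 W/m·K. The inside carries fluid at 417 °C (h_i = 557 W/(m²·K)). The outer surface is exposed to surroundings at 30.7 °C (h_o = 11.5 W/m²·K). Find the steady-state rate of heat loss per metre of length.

Q' = 283 W/m

Treat each layer as a resistance in series:
  R'_conv,in = 1/(2πr h) = 1/(2π·0.0816·557) = 0.003502 m·K/W
  R'_copper = ln(0.100/0.0816)/(2πk) = 0.2033/(2π·385) = 8.406×10^-5 m·K/W
  R'_ceramic fibre blanket = ln(0.190/0.100)/(2πk) = 0.6419/(2π·0.0790) = 1.293 m·K/W
  R'_aluminium = ln(0.199/0.190)/(2πk) = 0.04628/(2π·205) = 3.593×10^-5 m·K/W
  R'_conv,out = 1/(2πr h) = 1/(2π·0.199·11.5) = 0.06955 m·K/W
ΣR = 0.003502 + 8.406×10^-5 + 1.293 + 3.593×10^-5 + 0.06955 = 1.366 m·K/W
Q' = ΔT/ΣR = (417 °C − 30.7 °C)/1.366 = 283 W/m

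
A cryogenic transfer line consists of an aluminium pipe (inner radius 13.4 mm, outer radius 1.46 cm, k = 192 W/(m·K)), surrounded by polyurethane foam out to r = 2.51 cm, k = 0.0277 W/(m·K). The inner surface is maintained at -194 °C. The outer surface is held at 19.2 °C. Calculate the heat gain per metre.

Treat each layer as a resistance in series:
  R'_aluminium = ln(0.0146/0.0134)/(2πk) = 0.08577/(2π·192) = 7.109×10^-5 m·K/W
  R'_polyurethane foam = ln(0.0251/0.0146)/(2πk) = 0.5418/(2π·0.0277) = 3.113 m·K/W
ΣR = 7.109×10^-5 + 3.113 = 3.113 m·K/W
Q' = ΔT/ΣR = (-194 °C − 19.2 °C)/3.113 = -68.5 W/m
(Negative Q' ⇒ heat flows inward; heat gain = 68.5 W/m.)

Q' = 68.5 W/m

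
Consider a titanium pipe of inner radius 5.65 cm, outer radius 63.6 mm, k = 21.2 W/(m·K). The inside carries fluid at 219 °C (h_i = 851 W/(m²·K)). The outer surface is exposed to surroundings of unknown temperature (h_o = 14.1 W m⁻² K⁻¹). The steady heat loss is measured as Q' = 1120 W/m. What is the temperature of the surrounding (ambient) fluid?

Series resistances:
  R'_conv,in = 1/(2πr h) = 1/(2π·0.0565·851) = 0.003310 m·K/W
  R'_titanium = ln(0.0636/0.0565)/(2πk) = 0.1184/(2π·21.2) = 8.887×10^-4 m·K/W
  R'_conv,out = 1/(2πr h) = 1/(2π·0.0636·14.1) = 0.1775 m·K/W
ΣR = 0.1817 m·K/W
ΔT = Q'·ΣR = 1120 × 0.1817 = 203.5 K
Heat flows outward, so T_out = T_in − ΔT = 219 − 203.5 = 15.5 °C

T_out = 15.5 °C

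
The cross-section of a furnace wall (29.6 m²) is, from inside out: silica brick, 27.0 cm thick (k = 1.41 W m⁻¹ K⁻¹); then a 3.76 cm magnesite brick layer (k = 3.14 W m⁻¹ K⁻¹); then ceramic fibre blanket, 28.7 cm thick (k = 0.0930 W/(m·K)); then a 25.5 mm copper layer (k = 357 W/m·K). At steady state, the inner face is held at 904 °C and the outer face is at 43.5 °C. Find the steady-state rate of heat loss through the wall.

Q = 7.74 kW

Resistance network (inner→outer):
  R_silica brick = L/(kA) = 0.270/(1.41·29.6) = 0.006469 K/W
  R_magnesite brick = L/(kA) = 0.0376/(3.14·29.6) = 4.045×10^-4 K/W
  R_ceramic fibre blanket = L/(kA) = 0.287/(0.0930·29.6) = 0.1043 K/W
  R_copper = L/(kA) = 0.0255/(357·29.6) = 2.413×10^-6 K/W
ΣR = 0.006469 + 4.045×10^-4 + 0.1043 + 2.413×10^-6 = 0.1112 K/W
Q = ΔT/ΣR = (904 °C − 43.5 °C)/0.1112 = 7740 W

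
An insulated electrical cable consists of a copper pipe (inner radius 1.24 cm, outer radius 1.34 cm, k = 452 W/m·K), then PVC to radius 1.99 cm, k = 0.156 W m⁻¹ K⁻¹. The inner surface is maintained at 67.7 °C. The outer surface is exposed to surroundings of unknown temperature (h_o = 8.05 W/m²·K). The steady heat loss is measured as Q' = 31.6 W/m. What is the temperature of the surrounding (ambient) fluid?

Sum the resistances:
  R'_copper = ln(0.0134/0.0124)/(2πk) = 0.07756/(2π·452) = 2.731×10^-5 m·K/W
  R'_PVC = ln(0.0199/0.0134)/(2πk) = 0.3955/(2π·0.156) = 0.4035 m·K/W
  R'_conv,out = 1/(2πr h) = 1/(2π·0.0199·8.05) = 0.9935 m·K/W
ΣR = 1.397 m·K/W
ΔT = Q'·ΣR = 31.6 × 1.397 = 44.15 K
Heat flows outward, so T_out = T_in − ΔT = 67.7 − 44.15 = 23.6 °C

T_out = 23.6 °C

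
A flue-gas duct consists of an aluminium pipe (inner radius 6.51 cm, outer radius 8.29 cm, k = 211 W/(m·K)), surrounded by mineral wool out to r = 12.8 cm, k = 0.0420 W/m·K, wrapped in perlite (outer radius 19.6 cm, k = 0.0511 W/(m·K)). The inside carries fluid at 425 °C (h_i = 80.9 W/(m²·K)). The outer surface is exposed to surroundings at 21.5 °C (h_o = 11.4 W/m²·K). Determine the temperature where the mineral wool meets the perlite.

T = 205 °C

Resistance network (inner→outer):
  R'_conv,in = 1/(2πr h) = 1/(2π·0.0651·80.9) = 0.03022 m·K/W
  R'_aluminium = ln(0.0829/0.0651)/(2πk) = 0.2417/(2π·211) = 1.823×10^-4 m·K/W
  R'_mineral wool = ln(0.128/0.0829)/(2πk) = 0.4344/(2π·0.0420) = 1.646 m·K/W
  R'_perlite = ln(0.196/0.128)/(2πk) = 0.4261/(2π·0.0511) = 1.327 m·K/W
  R'_conv,out = 1/(2πr h) = 1/(2π·0.196·11.4) = 0.07123 m·K/W
ΣR = 0.03022 + 1.823×10^-4 + 1.646 + 1.327 + 0.07123 = 3.075 m·K/W
Q' = ΔT/ΣR = (425 °C − 21.5 °C)/3.075 = 131.2 W/m
From the inner boundary to the mineral wool/perlite interface, ΣR_partial = 1.676 m·K/W.
T_interface = T_in − Q'·ΣR_partial = 425 °C − (131.2)(1.676) = 205 °C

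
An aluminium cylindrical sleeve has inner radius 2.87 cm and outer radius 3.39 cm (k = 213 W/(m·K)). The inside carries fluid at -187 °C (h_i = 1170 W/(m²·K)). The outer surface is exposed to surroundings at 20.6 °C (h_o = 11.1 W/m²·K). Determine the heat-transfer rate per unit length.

Q' = 485 W/m

Resistance network (inner→outer):
  R'_conv,in = 1/(2πr h) = 1/(2π·0.0287·1170) = 0.004740 m·K/W
  R'_aluminium = ln(0.0339/0.0287)/(2πk) = 0.1665/(2π·213) = 1.244×10^-4 m·K/W
  R'_conv,out = 1/(2πr h) = 1/(2π·0.0339·11.1) = 0.4230 m·K/W
ΣR = 0.004740 + 1.244×10^-4 + 0.4230 = 0.4279 m·K/W
Q' = ΔT/ΣR = (-187 °C − 20.6 °C)/0.4279 = -485 W/m
(Negative Q' ⇒ heat flows inward; heat gain = 485 W/m.)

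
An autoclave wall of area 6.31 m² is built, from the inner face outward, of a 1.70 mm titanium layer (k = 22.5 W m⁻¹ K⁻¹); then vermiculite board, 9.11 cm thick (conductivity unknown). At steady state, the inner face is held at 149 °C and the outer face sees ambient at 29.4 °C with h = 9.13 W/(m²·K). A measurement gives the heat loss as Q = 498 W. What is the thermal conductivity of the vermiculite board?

ΣR = ΔT/Q = |149 − 29.4|/498 = 0.2402 K/W
Known resistances:
  R_titanium = L/(kA) = 0.00170/(22.5·6.31) = 1.197×10^-5 K/W
  R_conv,out = 1/(hA) = 1/(9.13·6.31) = 0.01736 K/W
R_vermiculite board = ΣR − ΣR_known = 0.2402 − 0.01737 = 0.2228 K/W
L/(kA) = 0.2228 ⇒ k = 0.0911/(0.2228·6.31) = 0.0648 W/m·K

k = 0.0648 W/m·K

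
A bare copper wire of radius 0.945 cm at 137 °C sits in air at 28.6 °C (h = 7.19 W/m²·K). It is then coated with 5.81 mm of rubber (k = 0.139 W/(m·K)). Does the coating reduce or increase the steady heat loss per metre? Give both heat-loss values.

increases: 46.3 → 54.2 W/m

Critical radius for a cylinder: r_cr = k/h = 0.0193 m = 1.93 cm.
Outer radius after coating: r₂ = 0.00945 + 0.00581 = 0.01526 m.
Since r₁ < r_cr and r₂ ≤ r_cr, the coating moves toward the maximum at r_cr — heat loss rises.
Bare: R = 1/(2πr₁h) = 2.342 m·K/W; Q = 108.4/2.342 = 46.3 W/m.
Coated: R = R_cond + R_conv = 1.999 m·K/W; Q = 108.4/1.999 = 54.2 W/m.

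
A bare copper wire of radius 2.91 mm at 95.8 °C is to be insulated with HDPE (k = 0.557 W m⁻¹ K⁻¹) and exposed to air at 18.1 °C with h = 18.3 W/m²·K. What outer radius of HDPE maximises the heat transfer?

For a cylinder, r_cr = k_ins/h = 0.557/18.3 = 0.0304 m = 3.04 cm

r_cr = 3.04 cm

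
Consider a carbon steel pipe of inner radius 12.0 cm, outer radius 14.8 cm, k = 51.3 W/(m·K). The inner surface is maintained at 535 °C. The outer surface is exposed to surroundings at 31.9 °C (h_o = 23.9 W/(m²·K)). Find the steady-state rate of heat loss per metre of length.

Q' = 11000 W/m

Treat each layer as a resistance in series:
  R'_carbon steel = ln(0.148/0.120)/(2πk) = 0.2097/(2π·51.3) = 6.506×10^-4 m·K/W
  R'_conv,out = 1/(2πr h) = 1/(2π·0.148·23.9) = 0.04499 m·K/W
ΣR = 6.506×10^-4 + 0.04499 = 0.04564 m·K/W
Q' = ΔT/ΣR = (535 °C − 31.9 °C)/0.04564 = 11000 W/m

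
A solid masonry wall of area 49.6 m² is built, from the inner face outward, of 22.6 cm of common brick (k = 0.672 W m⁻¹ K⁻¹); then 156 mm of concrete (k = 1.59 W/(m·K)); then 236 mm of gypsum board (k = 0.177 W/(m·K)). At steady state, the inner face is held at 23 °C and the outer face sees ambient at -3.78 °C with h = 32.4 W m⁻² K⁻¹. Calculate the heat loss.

Q = 739 W

Series thermal resistances, inner to outer:
  R_common brick = L/(kA) = 0.226/(0.672·49.6) = 0.006780 K/W
  R_concrete = L/(kA) = 0.156/(1.59·49.6) = 0.001978 K/W
  R_gypsum board = L/(kA) = 0.236/(0.177·49.6) = 0.02688 K/W
  R_conv,out = 1/(hA) = 1/(32.4·49.6) = 6.223×10^-4 K/W
ΣR = 0.006780 + 0.001978 + 0.02688 + 6.223×10^-4 = 0.03626 K/W
Q = ΔT/ΣR = (23 °C − -3.78 °C)/0.03626 = 739 W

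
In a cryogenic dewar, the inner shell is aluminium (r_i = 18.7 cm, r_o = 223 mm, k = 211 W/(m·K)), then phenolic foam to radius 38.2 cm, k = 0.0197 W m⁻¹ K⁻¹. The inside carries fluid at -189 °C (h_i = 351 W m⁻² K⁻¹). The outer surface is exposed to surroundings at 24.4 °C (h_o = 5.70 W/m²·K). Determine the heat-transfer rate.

Q = 27.9 W

Series thermal resistances, inner to outer:
  R_conv,in = 1/(4πr²h) = 1/(4π·0.187²·351) = 0.006483 K/W
  R_aluminium = (1/0.187 − 1/0.223)/(4πk) = 0.8633/(4π·211) = 3.256×10^-4 K/W
  R_phenolic foam = (1/0.223 − 1/0.382)/(4πk) = 1.867/(4π·0.0197) = 7.540 K/W
  R_conv,out = 1/(4πr²h) = 1/(4π·0.382²·5.70) = 0.09567 K/W
ΣR = 0.006483 + 3.256×10^-4 + 7.540 + 0.09567 = 7.642 K/W
Q = ΔT/ΣR = (-189 °C − 24.4 °C)/7.642 = -27.9 W
(Negative Q ⇒ heat flows inward; heat gain = 27.9 W.)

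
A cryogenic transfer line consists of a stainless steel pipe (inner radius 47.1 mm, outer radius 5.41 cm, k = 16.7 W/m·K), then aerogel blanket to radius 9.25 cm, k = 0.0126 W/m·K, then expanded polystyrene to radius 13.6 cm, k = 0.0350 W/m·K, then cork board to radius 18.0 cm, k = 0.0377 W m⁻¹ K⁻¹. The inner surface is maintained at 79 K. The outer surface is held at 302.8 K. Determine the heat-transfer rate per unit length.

Resistance network (inner→outer):
  R'_stainless steel = ln(0.0541/0.0471)/(2πk) = 0.1386/(2π·16.7) = 0.001321 m·K/W
  R'_aerogel blanket = ln(0.0925/0.0541)/(2πk) = 0.5364/(2π·0.0126) = 6.775 m·K/W
  R'_expanded polystyrene = ln(0.136/0.0925)/(2πk) = 0.3854/(2π·0.0350) = 1.753 m·K/W
  R'_cork board = ln(0.180/0.136)/(2πk) = 0.2803/(2π·0.0377) = 1.183 m·K/W
ΣR = 0.001321 + 6.775 + 1.753 + 1.183 = 9.712 m·K/W
Q' = ΔT/ΣR = (79 K − 302.8 K)/9.712 = -23.0 W/m
(Negative Q' ⇒ heat flows inward; heat gain = 23.0 W/m.)

Q' = 23.0 W/m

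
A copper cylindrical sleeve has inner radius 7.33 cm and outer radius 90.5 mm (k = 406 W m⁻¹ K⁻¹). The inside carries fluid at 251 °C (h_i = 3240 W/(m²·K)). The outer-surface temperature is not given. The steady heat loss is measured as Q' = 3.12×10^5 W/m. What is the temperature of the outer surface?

T_out = 16.1 °C

Sum the resistances:
  R'_conv,in = 1/(2πr h) = 1/(2π·0.0733·3240) = 6.701×10^-4 m·K/W
  R'_copper = ln(0.0905/0.0733)/(2πk) = 0.2108/(2π·406) = 8.263×10^-5 m·K/W
ΣR = 7.528×10^-4 m·K/W
ΔT = Q'·ΣR = 3.12×10^5 × 7.528×10^-4 = 234.9 K
Heat flows outward, so T_out = T_in − ΔT = 251 − 234.9 = 16.1 °C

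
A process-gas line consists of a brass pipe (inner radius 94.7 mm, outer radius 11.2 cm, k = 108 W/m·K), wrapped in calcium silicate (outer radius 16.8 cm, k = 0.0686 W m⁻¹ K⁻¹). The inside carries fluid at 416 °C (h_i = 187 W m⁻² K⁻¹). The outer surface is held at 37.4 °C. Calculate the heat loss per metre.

Series thermal resistances, inner to outer:
  R'_conv,in = 1/(2πr h) = 1/(2π·0.0947·187) = 0.008987 m·K/W
  R'_brass = ln(0.112/0.0947)/(2πk) = 0.1678/(2π·108) = 2.473×10^-4 m·K/W
  R'_calcium silicate = ln(0.168/0.112)/(2πk) = 0.4055/(2π·0.0686) = 0.9407 m·K/W
ΣR = 0.008987 + 2.473×10^-4 + 0.9407 = 0.9499 m·K/W
Q' = ΔT/ΣR = (416 °C − 37.4 °C)/0.9499 = 399 W/m

Q' = 399 W/m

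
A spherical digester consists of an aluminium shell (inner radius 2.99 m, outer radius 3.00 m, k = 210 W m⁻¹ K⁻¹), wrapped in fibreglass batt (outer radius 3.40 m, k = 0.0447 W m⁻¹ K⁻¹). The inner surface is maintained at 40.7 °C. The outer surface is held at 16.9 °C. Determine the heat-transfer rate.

Treat each layer as a resistance in series:
  R_aluminium = (1/2.99 − 1/3.00)/(4πk) = 0.001115/(4π·210) = 4.225×10^-7 K/W
  R_fibreglass batt = (1/3.00 − 1/3.40)/(4πk) = 0.03922/(4π·0.0447) = 0.06981 K/W
ΣR = 4.225×10^-7 + 0.06981 = 0.06981 K/W
Q = ΔT/ΣR = (40.7 °C − 16.9 °C)/0.06981 = 341 W

Q = 341 W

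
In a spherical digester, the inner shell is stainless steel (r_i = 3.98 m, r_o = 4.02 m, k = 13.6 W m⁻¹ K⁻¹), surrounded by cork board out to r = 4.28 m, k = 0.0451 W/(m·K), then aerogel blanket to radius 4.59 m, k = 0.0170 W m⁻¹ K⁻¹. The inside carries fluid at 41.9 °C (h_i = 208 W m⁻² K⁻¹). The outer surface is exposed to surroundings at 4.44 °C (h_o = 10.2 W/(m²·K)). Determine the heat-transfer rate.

Resistance network (inner→outer):
  R_conv,in = 1/(4πr²h) = 1/(4π·3.98²·208) = 2.415×10^-5 K/W
  R_stainless steel = (1/3.98 − 1/4.02)/(4πk) = 0.002500/(4π·13.6) = 1.463×10^-5 K/W
  R_cork board = (1/4.02 − 1/4.28)/(4πk) = 0.01511/(4π·0.0451) = 0.02666 K/W
  R_aerogel blanket = (1/4.28 − 1/4.59)/(4πk) = 0.01578/(4π·0.0170) = 0.07387 K/W
  R_conv,out = 1/(4πr²h) = 1/(4π·4.59²·10.2) = 3.703×10^-4 K/W
ΣR = 2.415×10^-5 + 1.463×10^-5 + 0.02666 + 0.07387 + 3.703×10^-4 = 0.1009 K/W
Q = ΔT/ΣR = (41.9 °C − 4.44 °C)/0.1009 = 371 W

Q = 371 W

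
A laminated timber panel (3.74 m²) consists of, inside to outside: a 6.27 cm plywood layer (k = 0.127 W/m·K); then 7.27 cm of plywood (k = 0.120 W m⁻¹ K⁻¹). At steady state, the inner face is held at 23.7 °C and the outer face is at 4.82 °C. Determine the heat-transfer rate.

Series thermal resistances, inner to outer:
  R_plywood = L/(kA) = 0.0627/(0.127·3.74) = 0.1320 K/W
  R_plywood = L/(kA) = 0.0727/(0.120·3.74) = 0.1620 K/W
ΣR = 0.1320 + 0.1620 = 0.2940 K/W
Q = ΔT/ΣR = (23.7 °C − 4.82 °C)/0.2940 = 64.2 W

Q = 64.2 W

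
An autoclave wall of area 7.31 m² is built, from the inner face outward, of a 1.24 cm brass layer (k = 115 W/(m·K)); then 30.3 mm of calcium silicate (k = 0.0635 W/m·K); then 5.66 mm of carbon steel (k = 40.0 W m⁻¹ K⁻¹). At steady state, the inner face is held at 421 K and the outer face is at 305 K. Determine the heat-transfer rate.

Q = 1780 W

Resistance network (inner→outer):
  R_brass = L/(kA) = 0.0124/(115·7.31) = 1.475×10^-5 K/W
  R_calcium silicate = L/(kA) = 0.0303/(0.0635·7.31) = 0.06528 K/W
  R_carbon steel = L/(kA) = 0.00566/(40.0·7.31) = 1.936×10^-5 K/W
ΣR = 1.475×10^-5 + 0.06528 + 1.936×10^-5 = 0.06531 K/W
Q = ΔT/ΣR = (421 K − 305 K)/0.06531 = 1780 W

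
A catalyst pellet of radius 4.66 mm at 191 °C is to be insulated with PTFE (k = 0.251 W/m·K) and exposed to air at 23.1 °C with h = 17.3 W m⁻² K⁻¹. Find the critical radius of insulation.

For a sphere, r_cr = 2k_ins/h = 2·0.251/17.3 = 0.0290 m = 2.90 cm

r_cr = 2.90 cm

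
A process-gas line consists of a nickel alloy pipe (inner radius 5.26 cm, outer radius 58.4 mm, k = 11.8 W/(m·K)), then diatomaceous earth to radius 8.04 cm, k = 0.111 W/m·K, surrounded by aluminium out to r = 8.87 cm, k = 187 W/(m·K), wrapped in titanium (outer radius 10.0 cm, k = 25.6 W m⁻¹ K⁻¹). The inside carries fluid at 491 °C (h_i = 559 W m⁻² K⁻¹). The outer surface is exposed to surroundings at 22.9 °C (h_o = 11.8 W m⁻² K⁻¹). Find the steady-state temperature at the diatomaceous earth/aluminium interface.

Resistance network (inner→outer):
  R'_conv,in = 1/(2πr h) = 1/(2π·0.0526·559) = 0.005413 m·K/W
  R'_nickel alloy = ln(0.0584/0.0526)/(2πk) = 0.1046/(2π·11.8) = 0.001411 m·K/W
  R'_diatomaceous earth = ln(0.0804/0.0584)/(2πk) = 0.3197/(2π·0.111) = 0.4584 m·K/W
  R'_aluminium = ln(0.0887/0.0804)/(2πk) = 0.09825/(2π·187) = 8.362×10^-5 m·K/W
  R'_titanium = ln(0.100/0.0887)/(2πk) = 0.1199/(2π·25.6) = 7.455×10^-4 m·K/W
  R'_conv,out = 1/(2πr h) = 1/(2π·0.100·11.8) = 0.1349 m·K/W
ΣR = 0.005413 + 0.001411 + 0.4584 + 8.362×10^-5 + 7.455×10^-4 + 0.1349 = 0.6010 m·K/W
Q' = ΔT/ΣR = (491 °C − 22.9 °C)/0.6010 = 778.9 W/m
From the inner boundary to the diatomaceous earth/aluminium interface, ΣR_partial = 0.4652 m·K/W.
T_interface = T_in − Q'·ΣR_partial = 491 °C − (778.9)(0.4652) = 129 °C

T = 129 °C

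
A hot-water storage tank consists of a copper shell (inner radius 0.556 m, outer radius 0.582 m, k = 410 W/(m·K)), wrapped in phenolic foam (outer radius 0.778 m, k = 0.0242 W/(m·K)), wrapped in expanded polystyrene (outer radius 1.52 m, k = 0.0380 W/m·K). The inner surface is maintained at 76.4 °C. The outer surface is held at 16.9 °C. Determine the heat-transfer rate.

Q = 21.7 W

Resistance network (inner→outer):
  R_copper = (1/0.556 − 1/0.582)/(4πk) = 0.08035/(4π·410) = 1.559×10^-5 K/W
  R_phenolic foam = (1/0.582 − 1/0.778)/(4πk) = 0.4329/(4π·0.0242) = 1.423 K/W
  R_expanded polystyrene = (1/0.778 − 1/1.52)/(4πk) = 0.6275/(4π·0.0380) = 1.314 K/W
ΣR = 1.559×10^-5 + 1.423 + 1.314 = 2.737 K/W
Q = ΔT/ΣR = (76.4 °C − 16.9 °C)/2.737 = 21.7 W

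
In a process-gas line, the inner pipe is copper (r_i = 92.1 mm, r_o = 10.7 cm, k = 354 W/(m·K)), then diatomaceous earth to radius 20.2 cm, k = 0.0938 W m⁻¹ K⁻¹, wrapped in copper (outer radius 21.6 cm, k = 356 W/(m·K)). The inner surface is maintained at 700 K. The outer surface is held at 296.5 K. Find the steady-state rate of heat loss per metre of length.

Resistance network (inner→outer):
  R'_copper = ln(0.107/0.0921)/(2πk) = 0.1500/(2π·354) = 6.742×10^-5 m·K/W
  R'_diatomaceous earth = ln(0.202/0.107)/(2πk) = 0.6354/(2π·0.0938) = 1.078 m·K/W
  R'_copper = ln(0.216/0.202)/(2πk) = 0.06701/(2π·356) = 2.996×10^-5 m·K/W
ΣR = 6.742×10^-5 + 1.078 + 2.996×10^-5 = 1.078 m·K/W
Q' = ΔT/ΣR = (700 K − 296.5 K)/1.078 = 374 W/m

Q' = 374 W/m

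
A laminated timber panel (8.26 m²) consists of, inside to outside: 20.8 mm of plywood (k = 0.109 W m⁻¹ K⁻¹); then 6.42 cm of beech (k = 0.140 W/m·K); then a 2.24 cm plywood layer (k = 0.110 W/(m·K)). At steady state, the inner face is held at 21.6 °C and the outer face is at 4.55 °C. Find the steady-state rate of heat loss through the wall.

Q = 165 W

Resistance network (inner→outer):
  R_plywood = L/(kA) = 0.0208/(0.109·8.26) = 0.02310 K/W
  R_beech = L/(kA) = 0.0642/(0.140·8.26) = 0.05552 K/W
  R_plywood = L/(kA) = 0.0224/(0.110·8.26) = 0.02465 K/W
ΣR = 0.02310 + 0.05552 + 0.02465 = 0.1033 K/W
Q = ΔT/ΣR = (21.6 °C − 4.55 °C)/0.1033 = 165 W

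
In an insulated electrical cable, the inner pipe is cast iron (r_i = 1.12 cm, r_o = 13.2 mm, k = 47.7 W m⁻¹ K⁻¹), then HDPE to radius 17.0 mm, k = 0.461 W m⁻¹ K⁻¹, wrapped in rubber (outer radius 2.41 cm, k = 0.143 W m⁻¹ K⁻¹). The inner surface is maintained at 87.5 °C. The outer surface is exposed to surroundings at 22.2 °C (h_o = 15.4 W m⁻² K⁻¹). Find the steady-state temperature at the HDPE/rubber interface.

Treat each layer as a resistance in series:
  R'_cast iron = ln(0.0132/0.0112)/(2πk) = 0.1643/(2π·47.7) = 5.482×10^-4 m·K/W
  R'_HDPE = ln(0.0170/0.0132)/(2πk) = 0.2530/(2π·0.461) = 0.08734 m·K/W
  R'_rubber = ln(0.0241/0.0170)/(2πk) = 0.3490/(2π·0.143) = 0.3884 m·K/W
  R'_conv,out = 1/(2πr h) = 1/(2π·0.0241·15.4) = 0.4288 m·K/W
ΣR = 5.482×10^-4 + 0.08734 + 0.3884 + 0.4288 = 0.9051 m·K/W
Q' = ΔT/ΣR = (87.5 °C − 22.2 °C)/0.9051 = 72.15 W/m
From the inner boundary to the HDPE/rubber interface, ΣR_partial = 0.08789 m·K/W.
T_interface = T_in − Q'·ΣR_partial = 87.5 °C − (72.15)(0.08789) = 81.2 °C

T = 81.2 °C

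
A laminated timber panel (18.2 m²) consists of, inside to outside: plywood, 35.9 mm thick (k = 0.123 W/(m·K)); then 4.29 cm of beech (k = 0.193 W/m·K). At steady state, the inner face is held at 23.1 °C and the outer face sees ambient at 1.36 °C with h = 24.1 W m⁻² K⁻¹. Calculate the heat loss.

Q = 712 W

Series thermal resistances, inner to outer:
  R_plywood = L/(kA) = 0.0359/(0.123·18.2) = 0.01604 K/W
  R_beech = L/(kA) = 0.0429/(0.193·18.2) = 0.01221 K/W
  R_conv,out = 1/(hA) = 1/(24.1·18.2) = 0.002280 K/W
ΣR = 0.01604 + 0.01221 + 0.002280 = 0.03053 K/W
Q = ΔT/ΣR = (23.1 °C − 1.36 °C)/0.03053 = 712 W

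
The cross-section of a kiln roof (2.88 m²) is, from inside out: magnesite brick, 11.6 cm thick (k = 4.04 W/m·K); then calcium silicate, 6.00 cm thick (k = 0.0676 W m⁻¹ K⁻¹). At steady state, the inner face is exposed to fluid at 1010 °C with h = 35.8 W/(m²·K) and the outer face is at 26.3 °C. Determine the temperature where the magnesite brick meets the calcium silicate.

Series thermal resistances, inner to outer:
  R_conv,in = 1/(hA) = 1/(35.8·2.88) = 0.009699 K/W
  R_magnesite brick = L/(kA) = 0.116/(4.04·2.88) = 0.009970 K/W
  R_calcium silicate = L/(kA) = 0.0600/(0.0676·2.88) = 0.3082 K/W
ΣR = 0.009699 + 0.009970 + 0.3082 = 0.3279 K/W
Q = ΔT/ΣR = (1010 °C − 26.3 °C)/0.3279 = 3000 W
From the inner boundary to the magnesite brick/calcium silicate interface, ΣR_partial = 0.01967 K/W.
T_interface = T_in − Q·ΣR_partial = 1010 °C − (3000)(0.01967) = 951 °C

T = 951 °C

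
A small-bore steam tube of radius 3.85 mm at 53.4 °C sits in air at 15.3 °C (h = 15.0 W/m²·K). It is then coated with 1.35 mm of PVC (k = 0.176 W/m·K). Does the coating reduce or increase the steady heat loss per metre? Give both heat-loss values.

Critical radius for a cylinder: r_cr = k/h = 0.0117 m = 1.17 cm.
Outer radius after coating: r₂ = 0.00385 + 0.00135 = 0.00520 m.
Since r₁ < r_cr and r₂ ≤ r_cr, the coating moves toward the maximum at r_cr — heat loss rises.
Bare: R = 1/(2πr₁h) = 2.756 m·K/W; Q = 38.1/2.756 = 13.8 W/m.
Coated: R = R_cond + R_conv = 2.312 m·K/W; Q = 38.1/2.312 = 16.5 W/m.

increases: 13.8 → 16.5 W/m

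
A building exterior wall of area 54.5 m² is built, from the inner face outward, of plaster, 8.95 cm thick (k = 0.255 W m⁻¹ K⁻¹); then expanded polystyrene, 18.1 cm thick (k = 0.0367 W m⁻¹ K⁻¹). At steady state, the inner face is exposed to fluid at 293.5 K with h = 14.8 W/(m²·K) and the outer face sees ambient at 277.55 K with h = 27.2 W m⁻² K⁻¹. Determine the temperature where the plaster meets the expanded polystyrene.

T = 292.3 K

Series thermal resistances, inner to outer:
  R_conv,in = 1/(hA) = 1/(14.8·54.5) = 0.001240 K/W
  R_plaster = L/(kA) = 0.0895/(0.255·54.5) = 0.006440 K/W
  R_expanded polystyrene = L/(kA) = 0.181/(0.0367·54.5) = 0.09049 K/W
  R_conv,out = 1/(hA) = 1/(27.2·54.5) = 6.746×10^-4 K/W
ΣR = 0.001240 + 0.006440 + 0.09049 + 6.746×10^-4 = 0.09884 K/W
Q = ΔT/ΣR = (293.5 K − 277.55 K)/0.09884 = 161.4 W
From the inner boundary to the plaster/expanded polystyrene interface, ΣR_partial = 0.007680 K/W.
T_interface = T_in − Q·ΣR_partial = 293.5 K − (161.4)(0.007680) = 292.3 K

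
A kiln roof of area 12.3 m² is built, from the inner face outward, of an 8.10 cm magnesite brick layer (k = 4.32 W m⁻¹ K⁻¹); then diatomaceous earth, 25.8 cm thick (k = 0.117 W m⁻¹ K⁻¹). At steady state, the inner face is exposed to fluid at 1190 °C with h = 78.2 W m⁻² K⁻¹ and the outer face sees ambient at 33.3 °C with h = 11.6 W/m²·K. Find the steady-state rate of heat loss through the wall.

Q = 6.12 kW

Treat each layer as a resistance in series:
  R_conv,in = 1/(hA) = 1/(78.2·12.3) = 0.001040 K/W
  R_magnesite brick = L/(kA) = 0.0810/(4.32·12.3) = 0.001524 K/W
  R_diatomaceous earth = L/(kA) = 0.258/(0.117·12.3) = 0.1793 K/W
  R_conv,out = 1/(hA) = 1/(11.6·12.3) = 0.007009 K/W
ΣR = 0.001040 + 0.001524 + 0.1793 + 0.007009 = 0.1889 K/W
Q = ΔT/ΣR = (1190 °C − 33.3 °C)/0.1889 = 6120 W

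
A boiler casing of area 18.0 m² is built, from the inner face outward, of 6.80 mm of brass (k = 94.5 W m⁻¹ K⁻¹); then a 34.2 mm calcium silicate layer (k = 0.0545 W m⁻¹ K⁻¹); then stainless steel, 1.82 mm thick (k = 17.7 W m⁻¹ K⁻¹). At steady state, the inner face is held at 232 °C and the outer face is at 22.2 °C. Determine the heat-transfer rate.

Q = 6.02 kW

Series thermal resistances, inner to outer:
  R_brass = L/(kA) = 0.00680/(94.5·18.0) = 3.998×10^-6 K/W
  R_calcium silicate = L/(kA) = 0.0342/(0.0545·18.0) = 0.03486 K/W
  R_stainless steel = L/(kA) = 0.00182/(17.7·18.0) = 5.712×10^-6 K/W
ΣR = 3.998×10^-6 + 0.03486 + 5.712×10^-6 = 0.03487 K/W
Q = ΔT/ΣR = (232 °C − 22.2 °C)/0.03487 = 6020 W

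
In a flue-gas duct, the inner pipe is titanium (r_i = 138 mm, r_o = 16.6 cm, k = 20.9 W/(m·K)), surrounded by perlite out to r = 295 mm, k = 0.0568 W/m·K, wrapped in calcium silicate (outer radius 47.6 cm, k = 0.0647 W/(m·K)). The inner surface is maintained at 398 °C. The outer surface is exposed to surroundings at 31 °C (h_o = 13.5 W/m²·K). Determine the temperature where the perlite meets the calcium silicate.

T = 188 °C

Series thermal resistances, inner to outer:
  R'_titanium = ln(0.166/0.138)/(2πk) = 0.1847/(2π·20.9) = 0.001407 m·K/W
  R'_perlite = ln(0.295/0.166)/(2πk) = 0.5750/(2π·0.0568) = 1.611 m·K/W
  R'_calcium silicate = ln(0.476/0.295)/(2πk) = 0.4784/(2π·0.0647) = 1.177 m·K/W
  R'_conv,out = 1/(2πr h) = 1/(2π·0.476·13.5) = 0.02477 m·K/W
ΣR = 0.001407 + 1.611 + 1.177 + 0.02477 = 2.814 m·K/W
Q' = ΔT/ΣR = (398 °C − 31 °C)/2.814 = 130.4 W/m
From the inner boundary to the perlite/calcium silicate interface, ΣR_partial = 1.612 m·K/W.
T_interface = T_in − Q'·ΣR_partial = 398 °C − (130.4)(1.612) = 188 °C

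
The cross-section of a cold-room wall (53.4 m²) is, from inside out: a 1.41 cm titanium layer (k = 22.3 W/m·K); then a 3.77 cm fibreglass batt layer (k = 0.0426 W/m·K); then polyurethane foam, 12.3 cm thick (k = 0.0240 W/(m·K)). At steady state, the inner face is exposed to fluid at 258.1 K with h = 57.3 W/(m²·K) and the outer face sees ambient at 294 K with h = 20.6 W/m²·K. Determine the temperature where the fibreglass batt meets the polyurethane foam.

T = 263.44 K

Treat each layer as a resistance in series:
  R_conv,in = 1/(hA) = 1/(57.3·53.4) = 3.268×10^-4 K/W
  R_titanium = L/(kA) = 0.0141/(22.3·53.4) = 1.184×10^-5 K/W
  R_fibreglass batt = L/(kA) = 0.0377/(0.0426·53.4) = 0.01657 K/W
  R_polyurethane foam = L/(kA) = 0.123/(0.0240·53.4) = 0.09597 K/W
  R_conv,out = 1/(hA) = 1/(20.6·53.4) = 9.091×10^-4 K/W
ΣR = 3.268×10^-4 + 1.184×10^-5 + 0.01657 + 0.09597 + 9.091×10^-4 = 0.1138 K/W
Q = ΔT/ΣR = (258.1 K − 294 K)/0.1138 = -315.5 W
From the inner boundary to the fibreglass batt/polyurethane foam interface, ΣR_partial = 0.01691 K/W.
T_interface = T_in − Q·ΣR_partial = 258.1 K − (-315.5)(0.01691) = 263.44 K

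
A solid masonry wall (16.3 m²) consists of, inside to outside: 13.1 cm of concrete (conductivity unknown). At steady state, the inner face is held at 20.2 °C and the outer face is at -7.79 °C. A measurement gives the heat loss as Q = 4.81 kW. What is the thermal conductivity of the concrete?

ΣR = ΔT/Q = |20.2 − -7.79|/4810 = 0.005819 K/W
L/(kA) = 0.005819 ⇒ k = 0.131/(0.005819·16.3) = 1.38 W/m·K

k = 1.38 W/m·K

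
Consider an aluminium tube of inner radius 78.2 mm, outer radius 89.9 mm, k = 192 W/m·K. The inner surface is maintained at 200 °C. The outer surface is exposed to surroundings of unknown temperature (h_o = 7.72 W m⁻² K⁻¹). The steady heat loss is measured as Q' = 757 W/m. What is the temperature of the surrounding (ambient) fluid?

Sum the resistances:
  R'_aluminium = ln(0.0899/0.0782)/(2πk) = 0.1394/(2π·192) = 1.156×10^-4 m·K/W
  R'_conv,out = 1/(2πr h) = 1/(2π·0.0899·7.72) = 0.2293 m·K/W
ΣR = 0.2294 m·K/W
ΔT = Q'·ΣR = 757 × 0.2294 = 173.7 K
Heat flows outward, so T_out = T_in − ΔT = 200 − 173.7 = 26.3 °C

T_out = 26.3 °C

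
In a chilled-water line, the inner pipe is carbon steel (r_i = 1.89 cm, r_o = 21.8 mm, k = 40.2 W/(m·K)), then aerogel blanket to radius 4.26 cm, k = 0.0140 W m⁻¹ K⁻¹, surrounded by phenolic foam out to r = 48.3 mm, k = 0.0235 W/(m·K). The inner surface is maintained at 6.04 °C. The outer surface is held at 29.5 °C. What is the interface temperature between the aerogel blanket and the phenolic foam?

Treat each layer as a resistance in series:
  R'_carbon steel = ln(0.0218/0.0189)/(2πk) = 0.1427/(2π·40.2) = 5.652×10^-4 m·K/W
  R'_aerogel blanket = ln(0.0426/0.0218)/(2πk) = 0.6699/(2π·0.0140) = 7.616 m·K/W
  R'_phenolic foam = ln(0.0483/0.0426)/(2πk) = 0.1256/(2π·0.0235) = 0.8505 m·K/W
ΣR = 5.652×10^-4 + 7.616 + 0.8505 = 8.467 m·K/W
Q' = ΔT/ΣR = (6.04 °C − 29.5 °C)/8.467 = -2.771 W/m
From the inner boundary to the aerogel blanket/phenolic foam interface, ΣR_partial = 7.617 m·K/W.
T_interface = T_in − Q'·ΣR_partial = 6.04 °C − (-2.771)(7.617) = 27.1 °C

T = 27.1 °C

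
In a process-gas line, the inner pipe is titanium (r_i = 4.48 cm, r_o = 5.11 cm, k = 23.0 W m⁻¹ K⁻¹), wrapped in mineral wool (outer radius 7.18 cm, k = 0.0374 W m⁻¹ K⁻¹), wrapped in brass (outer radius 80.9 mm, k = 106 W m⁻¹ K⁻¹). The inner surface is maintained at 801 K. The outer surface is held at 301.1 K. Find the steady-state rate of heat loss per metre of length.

Q' = 345 W/m

Resistance network (inner→outer):
  R'_titanium = ln(0.0511/0.0448)/(2πk) = 0.1316/(2π·23.0) = 9.105×10^-4 m·K/W
  R'_mineral wool = ln(0.0718/0.0511)/(2πk) = 0.3401/(2π·0.0374) = 1.447 m·K/W
  R'_brass = ln(0.0809/0.0718)/(2πk) = 0.1193/(2π·106) = 1.792×10^-4 m·K/W
ΣR = 9.105×10^-4 + 1.447 + 1.792×10^-4 = 1.448 m·K/W
Q' = ΔT/ΣR = (801 K − 301.1 K)/1.448 = 345 W/m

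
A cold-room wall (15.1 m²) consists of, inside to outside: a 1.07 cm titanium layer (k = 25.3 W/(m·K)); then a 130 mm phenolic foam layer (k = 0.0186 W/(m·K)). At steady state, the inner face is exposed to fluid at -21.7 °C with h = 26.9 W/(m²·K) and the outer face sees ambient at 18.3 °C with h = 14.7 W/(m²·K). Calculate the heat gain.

Treat each layer as a resistance in series:
  R_conv,in = 1/(hA) = 1/(26.9·15.1) = 0.002462 K/W
  R_titanium = L/(kA) = 0.0107/(25.3·15.1) = 2.801×10^-5 K/W
  R_phenolic foam = L/(kA) = 0.130/(0.0186·15.1) = 0.4629 K/W
  R_conv,out = 1/(hA) = 1/(14.7·15.1) = 0.004505 K/W
ΣR = 0.002462 + 2.801×10^-5 + 0.4629 + 0.004505 = 0.4699 K/W
Q = ΔT/ΣR = (-21.7 °C − 18.3 °C)/0.4699 = -85.1 W
(Negative Q ⇒ heat flows inward; heat gain = 85.1 W.)

Q = 85.1 W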